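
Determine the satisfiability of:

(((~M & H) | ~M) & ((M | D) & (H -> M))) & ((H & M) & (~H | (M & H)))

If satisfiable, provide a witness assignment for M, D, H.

Case M = True: the conjunct (~M & H) | ~M becomes (False & H) | ~True = False.
Case M = False: the conjunct M is False.
Both cases fail — unsatisfiable.

Unsatisfiable — no assignment works.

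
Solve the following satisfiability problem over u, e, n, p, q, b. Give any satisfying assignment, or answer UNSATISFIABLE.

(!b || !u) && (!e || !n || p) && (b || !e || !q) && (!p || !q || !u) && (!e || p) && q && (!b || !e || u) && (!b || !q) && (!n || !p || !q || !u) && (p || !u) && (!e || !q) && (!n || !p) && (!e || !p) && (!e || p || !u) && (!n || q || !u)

u = False, e = False, n = True, p = False, q = True, b = False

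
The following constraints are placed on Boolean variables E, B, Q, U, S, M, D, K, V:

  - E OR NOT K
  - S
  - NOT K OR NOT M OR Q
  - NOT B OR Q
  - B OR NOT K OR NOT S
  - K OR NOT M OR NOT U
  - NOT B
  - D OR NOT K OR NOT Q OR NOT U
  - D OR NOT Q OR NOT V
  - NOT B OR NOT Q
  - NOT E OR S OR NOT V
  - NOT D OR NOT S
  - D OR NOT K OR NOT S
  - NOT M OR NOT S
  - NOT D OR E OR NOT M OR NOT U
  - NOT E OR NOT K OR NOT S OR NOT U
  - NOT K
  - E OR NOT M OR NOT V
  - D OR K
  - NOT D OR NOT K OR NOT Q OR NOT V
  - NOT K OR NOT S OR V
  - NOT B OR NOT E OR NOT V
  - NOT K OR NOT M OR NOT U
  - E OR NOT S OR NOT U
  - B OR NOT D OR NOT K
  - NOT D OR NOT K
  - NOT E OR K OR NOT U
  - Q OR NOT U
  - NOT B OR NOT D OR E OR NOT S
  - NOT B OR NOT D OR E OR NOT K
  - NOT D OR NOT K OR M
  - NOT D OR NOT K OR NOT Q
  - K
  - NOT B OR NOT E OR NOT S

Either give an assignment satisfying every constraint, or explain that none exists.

Unsatisfiable

Case K = True:
  Clause (NOT K) is falsified — contradiction.
Case K = False:
  Clause (K) is falsified — contradiction.
Both cases fail, so the formula is unsatisfiable.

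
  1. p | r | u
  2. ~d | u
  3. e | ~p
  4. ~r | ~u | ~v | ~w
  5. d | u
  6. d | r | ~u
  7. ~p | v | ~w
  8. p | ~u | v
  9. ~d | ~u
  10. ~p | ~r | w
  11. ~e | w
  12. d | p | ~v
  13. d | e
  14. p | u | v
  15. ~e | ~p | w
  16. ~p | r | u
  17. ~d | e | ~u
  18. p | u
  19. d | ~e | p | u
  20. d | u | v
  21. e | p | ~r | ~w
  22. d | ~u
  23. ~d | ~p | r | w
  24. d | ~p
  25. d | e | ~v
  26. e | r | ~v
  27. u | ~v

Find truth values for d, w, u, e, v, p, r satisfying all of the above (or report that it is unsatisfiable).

Case d = True:
  (~d | u) forces u = True.
  Clause (~d | ~u) is falsified — contradiction.
Case d = False:
  (d | u) forces u = True.
  Clause (d | ~u) is falsified — contradiction.
Both cases fail, so the formula is unsatisfiable.

No satisfying assignment exists.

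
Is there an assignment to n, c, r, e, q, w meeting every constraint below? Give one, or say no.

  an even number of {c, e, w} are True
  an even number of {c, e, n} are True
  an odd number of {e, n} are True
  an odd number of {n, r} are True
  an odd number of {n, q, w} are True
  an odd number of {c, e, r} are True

n: True; c: True; r: False; e: False; q: True; w: True

{c, e, w}: 2 true → even ✓
{c, e, n}: 2 true → even ✓
{e, n}: 1 true → odd ✓
{n, r}: 1 true → odd ✓
{n, q, w}: 3 true → odd ✓
{c, e, r}: 1 true → odd ✓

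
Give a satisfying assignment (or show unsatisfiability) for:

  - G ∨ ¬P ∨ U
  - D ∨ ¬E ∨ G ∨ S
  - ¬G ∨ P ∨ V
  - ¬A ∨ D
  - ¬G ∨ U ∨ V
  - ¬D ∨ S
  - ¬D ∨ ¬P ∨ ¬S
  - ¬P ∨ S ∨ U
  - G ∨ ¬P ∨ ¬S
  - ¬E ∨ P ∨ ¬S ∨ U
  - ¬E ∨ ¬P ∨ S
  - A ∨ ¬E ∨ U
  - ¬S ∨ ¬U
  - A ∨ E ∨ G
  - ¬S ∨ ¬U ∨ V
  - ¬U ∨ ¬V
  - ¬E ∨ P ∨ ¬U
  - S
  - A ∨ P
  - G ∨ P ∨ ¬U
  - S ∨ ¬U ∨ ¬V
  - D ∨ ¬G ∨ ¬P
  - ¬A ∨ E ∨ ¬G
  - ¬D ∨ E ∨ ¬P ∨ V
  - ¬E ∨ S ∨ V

A=T; E=F; D=T; S=T; U=F; V=F; G=F; P=F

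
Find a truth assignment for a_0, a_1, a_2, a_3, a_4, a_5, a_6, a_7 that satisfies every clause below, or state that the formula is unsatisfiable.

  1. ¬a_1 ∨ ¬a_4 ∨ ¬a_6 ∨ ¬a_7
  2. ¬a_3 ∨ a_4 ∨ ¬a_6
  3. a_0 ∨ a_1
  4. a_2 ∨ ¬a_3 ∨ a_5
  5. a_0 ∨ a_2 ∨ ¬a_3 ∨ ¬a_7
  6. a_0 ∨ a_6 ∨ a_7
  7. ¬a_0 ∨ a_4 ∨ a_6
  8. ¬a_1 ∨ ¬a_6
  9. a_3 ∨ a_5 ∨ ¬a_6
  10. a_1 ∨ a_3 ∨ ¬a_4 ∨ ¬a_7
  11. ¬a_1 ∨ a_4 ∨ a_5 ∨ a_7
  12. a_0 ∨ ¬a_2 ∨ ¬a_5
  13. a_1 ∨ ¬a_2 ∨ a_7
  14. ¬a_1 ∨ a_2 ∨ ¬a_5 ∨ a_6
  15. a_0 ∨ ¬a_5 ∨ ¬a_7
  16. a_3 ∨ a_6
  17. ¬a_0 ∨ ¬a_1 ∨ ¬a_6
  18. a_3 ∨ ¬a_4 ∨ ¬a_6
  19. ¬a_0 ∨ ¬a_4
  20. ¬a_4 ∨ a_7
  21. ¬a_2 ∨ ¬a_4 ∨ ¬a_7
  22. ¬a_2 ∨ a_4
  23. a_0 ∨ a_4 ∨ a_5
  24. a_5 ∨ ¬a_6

a_0: True, a_1: False, a_2: False, a_3: False, a_4: False, a_5: True, a_6: True, a_7: False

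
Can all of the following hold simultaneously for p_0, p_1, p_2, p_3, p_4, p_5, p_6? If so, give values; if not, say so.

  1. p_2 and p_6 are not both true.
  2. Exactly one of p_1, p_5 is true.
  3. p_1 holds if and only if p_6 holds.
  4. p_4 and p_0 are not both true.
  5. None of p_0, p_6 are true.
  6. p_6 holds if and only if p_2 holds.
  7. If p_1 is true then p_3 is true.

p_0: False; p_1: False; p_2: False; p_3: False; p_4: True; p_5: True; p_6: False

  (1) p_2=F, p_6=F — not both ✓
  (2) {p_1, p_5}: 1 true — exactly one ✓
  (3) p_1=F, p_6=F — same ✓
  (4) p_4=T, p_0=F — not both ✓
  (5) {p_0, p_6}: 0 true — none ✓
  (6) p_6=F, p_2=F — same ✓
  (7) p_1=F ⇒ p_3: vacuous ✓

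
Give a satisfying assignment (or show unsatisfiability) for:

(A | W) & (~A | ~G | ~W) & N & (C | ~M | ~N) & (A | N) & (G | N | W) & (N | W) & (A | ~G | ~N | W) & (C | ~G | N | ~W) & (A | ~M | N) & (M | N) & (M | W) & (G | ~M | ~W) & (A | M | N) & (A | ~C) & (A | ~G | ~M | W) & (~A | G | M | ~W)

M = True; N = True; W = False; G = True; C = True; A = True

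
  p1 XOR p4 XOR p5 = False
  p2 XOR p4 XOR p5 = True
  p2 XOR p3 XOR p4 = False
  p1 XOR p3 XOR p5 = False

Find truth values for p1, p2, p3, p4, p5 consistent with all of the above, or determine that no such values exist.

p1 = True, p2 = False, p3 = False, p4 = False, p5 = True

p1 XOR p4 XOR p5 = T XOR F XOR T = False ✓
p2 XOR p4 XOR p5 = F XOR F XOR T = True ✓
p2 XOR p3 XOR p4 = F XOR F XOR F = False ✓
p1 XOR p3 XOR p5 = T XOR F XOR T = False ✓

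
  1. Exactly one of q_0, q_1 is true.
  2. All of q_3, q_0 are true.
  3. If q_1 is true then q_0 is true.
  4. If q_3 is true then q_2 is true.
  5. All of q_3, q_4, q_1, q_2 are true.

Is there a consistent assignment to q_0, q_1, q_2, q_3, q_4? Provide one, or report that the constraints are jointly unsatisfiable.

Case q_0 = True:
  (1) with q_0=T forces q_1 = False.
  Constraint (5) is violated (q_1=F) — contradiction.
Case q_0 = False:
  Constraint (2) is violated (q_0=F) — contradiction.
Both cases fail — unsatisfiable.

UNSATISFIABLE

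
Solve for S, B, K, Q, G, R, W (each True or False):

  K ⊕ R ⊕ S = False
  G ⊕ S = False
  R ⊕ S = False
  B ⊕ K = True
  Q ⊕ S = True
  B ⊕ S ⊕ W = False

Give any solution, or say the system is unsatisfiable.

S = False; B = True; K = False; Q = True; G = False; R = False; W = True

K ⊕ R ⊕ S = F ⊕ F ⊕ F = False ✓
G ⊕ S = F ⊕ F = False ✓
R ⊕ S = F ⊕ F = False ✓
B ⊕ K = T ⊕ F = True ✓
Q ⊕ S = T ⊕ F = True ✓
B ⊕ S ⊕ W = T ⊕ F ⊕ T = False ✓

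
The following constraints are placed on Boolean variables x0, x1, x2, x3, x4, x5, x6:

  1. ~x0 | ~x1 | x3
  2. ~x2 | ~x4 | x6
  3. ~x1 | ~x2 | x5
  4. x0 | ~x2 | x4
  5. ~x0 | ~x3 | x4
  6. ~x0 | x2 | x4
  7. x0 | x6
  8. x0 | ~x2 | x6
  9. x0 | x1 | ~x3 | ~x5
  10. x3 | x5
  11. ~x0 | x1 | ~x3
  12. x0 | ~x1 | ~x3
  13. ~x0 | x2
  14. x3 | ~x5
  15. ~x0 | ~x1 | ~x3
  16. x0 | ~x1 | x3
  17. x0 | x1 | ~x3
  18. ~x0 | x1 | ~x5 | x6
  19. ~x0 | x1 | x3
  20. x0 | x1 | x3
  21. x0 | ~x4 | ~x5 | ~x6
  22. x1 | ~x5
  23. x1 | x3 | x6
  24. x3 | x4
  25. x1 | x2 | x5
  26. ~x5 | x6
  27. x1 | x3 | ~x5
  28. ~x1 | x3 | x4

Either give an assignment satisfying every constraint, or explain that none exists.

Case x3 = True:
  If x0 = True:
    (~x0 | ~x3 | x4) forces x4 = True.
    (~x0 | x1 | ~x3) forces x1 = True.
    clause (~x0 | ~x1 | ~x3) is falsified.
  If x0 = False:
    (x0 | x6) forces x6 = True.
    (x0 | ~x1 | ~x3) forces x1 = False.
    clause (x0 | x1 | ~x3) is falsified.
  Every sub-case reaches a contradiction.
Case x3 = False:
  (x3 | x5) forces x5 = True.
  Clause (x3 | ~x5) is falsified — contradiction.
Both cases fail, so the formula is unsatisfiable.

No satisfying assignment exists.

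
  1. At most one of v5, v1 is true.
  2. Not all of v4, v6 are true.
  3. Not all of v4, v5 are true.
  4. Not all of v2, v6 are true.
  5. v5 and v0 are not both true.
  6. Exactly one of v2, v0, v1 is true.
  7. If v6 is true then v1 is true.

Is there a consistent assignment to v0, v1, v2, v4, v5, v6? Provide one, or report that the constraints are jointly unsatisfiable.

v0 = False; v1 = False; v2 = True; v4 = False; v5 = False; v6 = False

  (1) {v5, v1}: 0 true — at most one ✓
  (2) {v4, v6}: 0/2 true — not all ✓
  (3) {v4, v5}: 0/2 true — not all ✓
  (4) {v2, v6}: 1/2 true — not all ✓
  (5) v5=F, v0=F — not both ✓
  (6) {v2, v0, v1}: 1 true — exactly one ✓
  (7) v6=F ⇒ v1: vacuous ✓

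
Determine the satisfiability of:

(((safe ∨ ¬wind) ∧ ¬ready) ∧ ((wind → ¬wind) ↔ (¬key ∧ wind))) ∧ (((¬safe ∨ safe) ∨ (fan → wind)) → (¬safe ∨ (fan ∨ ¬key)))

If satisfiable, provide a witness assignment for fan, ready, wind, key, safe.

fan = True; ready = False; wind = True; key = True; safe = True

  ((safe ∨ ¬wind) ∧ ¬ready) ∧ ((wind → ¬wind) ↔ (¬key ∧ wind)) = True
    (safe ∨ ¬wind) ∧ ¬ready = True
      safe ∨ ¬wind = True
        ¬wind = False
      ¬ready = True
    (wind → ¬wind) ↔ (¬key ∧ wind) = True
      wind → ¬wind = False
        ¬wind = False
      ¬key ∧ wind = False
        ¬key = False
  ((¬safe ∨ safe) ∨ (fan → wind)) → (¬safe ∨ (fan ∨ ¬key)) = True
    (¬safe ∨ safe) ∨ (fan → wind) = True
      ¬safe ∨ safe = True
        ¬safe = False
      fan → wind = True
    ¬safe ∨ (fan ∨ ¬key) = True
      ¬safe = False
      fan ∨ ¬key = True
        ¬key = False
Both conjuncts True, so the formula holds.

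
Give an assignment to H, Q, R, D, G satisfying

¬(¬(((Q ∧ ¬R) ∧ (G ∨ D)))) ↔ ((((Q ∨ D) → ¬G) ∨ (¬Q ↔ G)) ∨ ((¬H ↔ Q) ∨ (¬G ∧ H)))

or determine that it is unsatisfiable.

H=T, Q=T, R=F, D=T, G=F

  ¬(¬(((Q ∧ ¬R) ∧ (G ∨ D)))) ↔ ((((Q ∨ D) → ¬G) ∨ (¬Q ↔ G)) ∨ ((¬H ↔ Q) ∨ (¬G ∧ H))) = True
    ¬(¬(((Q ∧ ¬R) ∧ (G ∨ D)))) = True
      ¬(((Q ∧ ¬R) ∧ (G ∨ D))) = False
        (Q ∧ ¬R) ∧ (G ∨ D) = True
          Q ∧ ¬R = True
            ¬R = True
          G ∨ D = True
    (((Q ∨ D) → ¬G) ∨ (¬Q ↔ G)) ∨ ((¬H ↔ Q) ∨ (¬G ∧ H)) = True
      ((Q ∨ D) → ¬G) ∨ (¬Q ↔ G) = True
        (Q ∨ D) → ¬G = True
          Q ∨ D = True
          ¬G = True
        ¬Q ↔ G = True
          ¬Q = False
      (¬H ↔ Q) ∨ (¬G ∧ H) = True
        ¬H ↔ Q = False
          ¬H = False
        ¬G ∧ H = True
          ¬G = True
The formula evaluates to True.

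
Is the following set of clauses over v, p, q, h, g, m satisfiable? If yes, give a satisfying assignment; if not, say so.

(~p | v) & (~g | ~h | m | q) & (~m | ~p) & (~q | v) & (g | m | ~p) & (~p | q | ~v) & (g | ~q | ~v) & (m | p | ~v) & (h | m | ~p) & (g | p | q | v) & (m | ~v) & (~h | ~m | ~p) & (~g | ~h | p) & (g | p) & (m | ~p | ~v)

v = True, p = False, q = True, h = False, g = True, m = True

Set v = True.
  then (m | ~v) forces m = True.
  then (~m | ~p) forces p = False.
  then (g | p) forces g = True.
  then (~g | ~h | p) forces h = False.
Set q = True.
All clauses satisfied.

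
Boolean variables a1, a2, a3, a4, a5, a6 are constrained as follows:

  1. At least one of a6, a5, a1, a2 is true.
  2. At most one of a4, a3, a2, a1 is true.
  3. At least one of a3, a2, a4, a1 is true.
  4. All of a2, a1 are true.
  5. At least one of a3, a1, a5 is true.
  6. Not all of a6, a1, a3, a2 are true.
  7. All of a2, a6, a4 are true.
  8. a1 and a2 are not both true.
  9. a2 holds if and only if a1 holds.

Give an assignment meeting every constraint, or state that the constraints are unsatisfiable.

UNSATISFIABLE

Case a1 = True:
  (2) with a1=T forces a4 = False.
  Constraint (7) is violated (a4=F) — contradiction.
Case a1 = False:
  Constraint (4) is violated (a1=F) — contradiction.
Both cases fail — unsatisfiable.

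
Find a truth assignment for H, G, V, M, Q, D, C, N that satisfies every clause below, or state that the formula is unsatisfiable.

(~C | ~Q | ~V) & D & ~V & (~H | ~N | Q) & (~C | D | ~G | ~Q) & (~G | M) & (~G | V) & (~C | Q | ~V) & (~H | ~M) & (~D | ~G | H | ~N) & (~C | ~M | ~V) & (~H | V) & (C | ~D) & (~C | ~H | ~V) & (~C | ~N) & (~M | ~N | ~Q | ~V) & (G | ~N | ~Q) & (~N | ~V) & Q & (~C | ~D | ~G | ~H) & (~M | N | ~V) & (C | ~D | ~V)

Unit clause (D) forces D = True.
Unit clause (~V) forces V = False.
In (~G | V) only ~G is left, so G = False.
In (~H | V) only ~H is left, so H = False.
In (C | ~D) only C is left, so C = True.
In (~C | ~N) only ~N is left, so N = False.
Unit clause (Q) forces Q = True.
Set M = True.
All clauses satisfied.

H: False; G: False; V: False; M: True; Q: True; D: True; C: True; N: False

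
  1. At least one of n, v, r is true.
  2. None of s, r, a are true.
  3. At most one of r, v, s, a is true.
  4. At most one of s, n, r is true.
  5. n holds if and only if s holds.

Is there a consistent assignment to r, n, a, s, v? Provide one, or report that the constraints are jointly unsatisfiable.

r=F, n=F, a=F, s=F, v=T

  (1) {n, v, r}: 1 true — at least one ✓
  (2) {s, r, a}: 0 true — none ✓
  (3) {r, v, s, a}: 1 true — at most one ✓
  (4) {s, n, r}: 0 true — at most one ✓
  (5) n=F, s=F — same ✓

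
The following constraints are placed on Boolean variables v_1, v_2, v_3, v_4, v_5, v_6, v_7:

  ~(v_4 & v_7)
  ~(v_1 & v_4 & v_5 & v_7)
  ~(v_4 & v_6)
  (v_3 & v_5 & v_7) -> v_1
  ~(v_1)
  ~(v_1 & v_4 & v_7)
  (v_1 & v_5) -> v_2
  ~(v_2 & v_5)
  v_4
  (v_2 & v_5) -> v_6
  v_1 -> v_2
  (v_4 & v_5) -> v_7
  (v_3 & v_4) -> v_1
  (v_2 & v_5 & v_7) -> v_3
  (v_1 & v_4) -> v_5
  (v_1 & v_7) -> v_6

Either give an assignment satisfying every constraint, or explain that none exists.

Unit clause (~v_1) forces v_1 = False.
Unit clause (v_4) forces v_4 = True.
In (~v_4 | ~v_6) only ~v_6 is left, so v_6 = False.
In (~v_4 | ~v_7) only ~v_7 is left, so v_7 = False.
In (v_1 | ~v_3 | ~v_4) only ~v_3 is left, so v_3 = False.
In (~v_4 | ~v_5 | v_7) only ~v_5 is left, so v_5 = False.
Set v_2 = True.
All clauses satisfied.

v_1 = False; v_2 = True; v_3 = False; v_4 = True; v_5 = False; v_6 = False; v_7 = False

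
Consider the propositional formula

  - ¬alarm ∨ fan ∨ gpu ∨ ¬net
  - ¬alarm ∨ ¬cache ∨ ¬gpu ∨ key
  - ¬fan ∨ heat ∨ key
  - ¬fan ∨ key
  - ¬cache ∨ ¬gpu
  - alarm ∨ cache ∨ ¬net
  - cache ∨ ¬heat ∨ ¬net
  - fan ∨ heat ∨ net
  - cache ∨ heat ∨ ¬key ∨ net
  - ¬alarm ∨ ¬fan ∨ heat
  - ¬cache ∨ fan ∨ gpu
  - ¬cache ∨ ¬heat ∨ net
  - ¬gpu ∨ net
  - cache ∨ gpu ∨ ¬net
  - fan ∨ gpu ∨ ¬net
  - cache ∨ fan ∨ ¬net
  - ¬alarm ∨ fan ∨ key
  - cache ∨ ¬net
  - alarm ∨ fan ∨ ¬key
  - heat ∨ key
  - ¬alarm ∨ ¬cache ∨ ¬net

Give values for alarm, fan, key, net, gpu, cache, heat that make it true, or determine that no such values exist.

alarm = False, fan = True, key = True, net = True, gpu = False, cache = True, heat = True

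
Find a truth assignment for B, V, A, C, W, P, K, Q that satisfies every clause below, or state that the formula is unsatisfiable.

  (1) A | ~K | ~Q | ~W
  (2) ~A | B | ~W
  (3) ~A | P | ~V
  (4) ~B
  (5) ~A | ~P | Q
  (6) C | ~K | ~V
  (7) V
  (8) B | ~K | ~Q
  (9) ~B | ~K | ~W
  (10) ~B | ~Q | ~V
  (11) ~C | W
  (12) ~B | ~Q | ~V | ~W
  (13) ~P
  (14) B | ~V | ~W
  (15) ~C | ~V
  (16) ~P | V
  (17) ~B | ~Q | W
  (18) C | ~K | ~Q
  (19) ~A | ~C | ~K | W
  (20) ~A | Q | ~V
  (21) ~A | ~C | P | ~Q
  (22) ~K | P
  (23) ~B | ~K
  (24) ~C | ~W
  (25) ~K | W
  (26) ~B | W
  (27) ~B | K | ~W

Unit clause (~B) forces B = False.
Unit clause (V) forces V = True.
Unit clause (~P) forces P = False.
In (B | ~V | ~W) only ~W is left, so W = False.
In (~C | ~V) only ~C is left, so C = False.
In (~K | P) only ~K is left, so K = False.
In (~A | P | ~V) only ~A is left, so A = False.
Set Q = False.
All clauses satisfied.

B=F; V=T; A=F; C=F; W=F; P=F; K=F; Q=F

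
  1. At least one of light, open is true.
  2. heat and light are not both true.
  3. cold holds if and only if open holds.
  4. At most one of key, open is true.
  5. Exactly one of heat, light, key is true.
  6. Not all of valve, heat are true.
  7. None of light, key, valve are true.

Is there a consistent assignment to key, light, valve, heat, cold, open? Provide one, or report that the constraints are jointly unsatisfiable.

key=F, light=F, valve=F, heat=T, cold=T, open=T

  (1) {light, open}: 1 true — at least one ✓
  (2) heat=T, light=F — not both ✓
  (3) cold=T, open=T — same ✓
  (4) {key, open}: 1 true — at most one ✓
  (5) {heat, light, key}: 1 true — exactly one ✓
  (6) {valve, heat}: 1/2 true — not all ✓
  (7) {light, key, valve}: 0 true — none ✓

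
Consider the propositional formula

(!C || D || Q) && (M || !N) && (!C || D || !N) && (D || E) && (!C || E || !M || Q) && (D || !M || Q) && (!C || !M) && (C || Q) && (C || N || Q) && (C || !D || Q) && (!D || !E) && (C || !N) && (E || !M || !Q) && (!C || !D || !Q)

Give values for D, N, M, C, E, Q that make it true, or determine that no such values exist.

D: True; N: False; M: False; C: True; E: False; Q: False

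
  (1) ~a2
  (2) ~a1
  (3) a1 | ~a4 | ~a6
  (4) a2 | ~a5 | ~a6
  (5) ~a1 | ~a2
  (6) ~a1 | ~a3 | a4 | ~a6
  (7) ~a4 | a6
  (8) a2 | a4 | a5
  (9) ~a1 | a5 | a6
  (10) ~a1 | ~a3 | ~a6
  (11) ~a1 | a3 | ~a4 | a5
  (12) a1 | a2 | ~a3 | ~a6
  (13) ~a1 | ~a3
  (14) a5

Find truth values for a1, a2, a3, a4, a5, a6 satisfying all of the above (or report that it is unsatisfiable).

Unit clause (~a2) forces a2 = False.
Unit clause (~a1) forces a1 = False.
Unit clause (a5) forces a5 = True.
In (a2 | ~a5 | ~a6) only ~a6 is left, so a6 = False.
In (~a4 | a6) only ~a4 is left, so a4 = False.
Set a3 = True.
All clauses satisfied.

a1 = False; a2 = False; a3 = True; a4 = False; a5 = True; a6 = False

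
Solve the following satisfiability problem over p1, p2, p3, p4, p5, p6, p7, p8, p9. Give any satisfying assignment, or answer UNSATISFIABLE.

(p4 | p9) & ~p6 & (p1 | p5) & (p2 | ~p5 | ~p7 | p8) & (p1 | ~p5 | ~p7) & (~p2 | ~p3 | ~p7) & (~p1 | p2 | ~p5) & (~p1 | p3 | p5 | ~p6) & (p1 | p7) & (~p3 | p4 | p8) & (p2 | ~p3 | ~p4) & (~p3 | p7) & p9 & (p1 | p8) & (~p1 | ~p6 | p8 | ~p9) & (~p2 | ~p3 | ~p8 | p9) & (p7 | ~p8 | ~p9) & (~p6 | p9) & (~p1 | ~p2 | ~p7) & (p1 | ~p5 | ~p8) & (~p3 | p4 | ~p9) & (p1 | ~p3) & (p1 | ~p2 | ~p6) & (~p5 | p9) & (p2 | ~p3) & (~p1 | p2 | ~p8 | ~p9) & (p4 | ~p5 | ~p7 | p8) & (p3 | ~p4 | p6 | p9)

p1: True; p2: True; p3: False; p4: False; p5: True; p6: False; p7: False; p8: False; p9: True

Unit clause (~p6) forces p6 = False.
Unit clause (p9) forces p9 = True.
Set p1 = True.
Set p2 = True.
  then (~p1 | ~p2 | ~p7) forces p7 = False.
  then (~p3 | p7) forces p3 = False.
  then (p7 | ~p8 | ~p9) forces p8 = False.
Set p4 = False.
Set p5 = True.
All clauses satisfied.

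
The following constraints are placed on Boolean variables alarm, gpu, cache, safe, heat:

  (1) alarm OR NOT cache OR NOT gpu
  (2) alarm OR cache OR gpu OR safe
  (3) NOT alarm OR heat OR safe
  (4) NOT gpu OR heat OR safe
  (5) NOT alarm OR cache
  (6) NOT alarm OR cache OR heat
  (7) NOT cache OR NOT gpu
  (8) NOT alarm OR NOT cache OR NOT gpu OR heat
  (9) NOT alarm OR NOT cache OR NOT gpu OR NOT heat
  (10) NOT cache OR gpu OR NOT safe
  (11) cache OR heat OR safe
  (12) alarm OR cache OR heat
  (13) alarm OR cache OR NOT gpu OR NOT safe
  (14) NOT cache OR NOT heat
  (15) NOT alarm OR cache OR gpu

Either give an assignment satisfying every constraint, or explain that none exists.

alarm: False; gpu: True; cache: False; safe: False; heat: True

Try alarm = True:
  (NOT alarm OR cache) forces cache = True.
  (NOT cache OR NOT gpu) forces gpu = False.
  (NOT cache OR gpu OR NOT safe) forces safe = False.
  (NOT alarm OR heat OR safe) forces heat = True.
  clause (NOT cache OR NOT heat) is falsified — backtrack.
So alarm = False.
Set gpu = True.
  then (alarm OR NOT cache OR NOT gpu) forces cache = False.
  then (alarm OR cache OR heat) forces heat = True.
  then (alarm OR cache OR NOT gpu OR NOT safe) forces safe = False.
All clauses satisfied.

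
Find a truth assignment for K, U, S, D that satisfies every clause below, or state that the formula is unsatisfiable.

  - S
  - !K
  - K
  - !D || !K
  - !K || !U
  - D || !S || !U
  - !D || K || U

No satisfying assignment exists.

Case K = True:
  Clause (!K) is falsified — contradiction.
Case K = False:
  Clause (K) is falsified — contradiction.
Both cases fail, so the formula is unsatisfiable.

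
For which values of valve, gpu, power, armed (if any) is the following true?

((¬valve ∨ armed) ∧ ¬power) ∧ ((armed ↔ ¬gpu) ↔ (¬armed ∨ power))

valve = True, gpu = True, power = False, armed = True

  (¬valve ∨ armed) ∧ ¬power = True
    ¬valve ∨ armed = True
      ¬valve = False
    ¬power = True
  (armed ↔ ¬gpu) ↔ (¬armed ∨ power) = True
    armed ↔ ¬gpu = False
      ¬gpu = False
    ¬armed ∨ power = False
      ¬armed = False
Both conjuncts True, so the formula holds.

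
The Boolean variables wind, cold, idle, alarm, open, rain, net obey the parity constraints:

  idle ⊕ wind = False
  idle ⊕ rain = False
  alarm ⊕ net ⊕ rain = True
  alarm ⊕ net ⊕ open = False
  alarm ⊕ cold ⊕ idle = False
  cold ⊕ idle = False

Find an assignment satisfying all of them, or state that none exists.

wind = True, cold = True, idle = True, alarm = False, open = False, rain = True, net = False

idle ⊕ wind = T ⊕ T = False ✓
idle ⊕ rain = T ⊕ T = False ✓
alarm ⊕ net ⊕ rain = F ⊕ F ⊕ T = True ✓
alarm ⊕ net ⊕ open = F ⊕ F ⊕ F = False ✓
alarm ⊕ cold ⊕ idle = F ⊕ T ⊕ T = False ✓
cold ⊕ idle = T ⊕ T = False ✓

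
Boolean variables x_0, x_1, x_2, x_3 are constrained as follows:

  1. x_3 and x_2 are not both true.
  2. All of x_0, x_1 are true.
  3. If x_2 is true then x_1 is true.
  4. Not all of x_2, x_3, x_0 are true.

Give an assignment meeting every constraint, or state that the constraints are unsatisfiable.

x_0: True; x_1: True; x_2: False; x_3: False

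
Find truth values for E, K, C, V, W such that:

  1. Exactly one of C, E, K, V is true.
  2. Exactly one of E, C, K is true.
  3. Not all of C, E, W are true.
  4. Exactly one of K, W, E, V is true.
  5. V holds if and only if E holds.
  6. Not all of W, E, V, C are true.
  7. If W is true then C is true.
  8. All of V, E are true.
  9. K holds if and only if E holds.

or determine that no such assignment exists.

Unsatisfiable

Case E = True:
  (1) with E=T forces C = False.
  (1) with E=T forces K = False.
  Constraint (9) is violated (K=F, E=T) — contradiction.
Case E = False:
  Constraint (8) is violated (E=F) — contradiction.
Both cases fail — unsatisfiable.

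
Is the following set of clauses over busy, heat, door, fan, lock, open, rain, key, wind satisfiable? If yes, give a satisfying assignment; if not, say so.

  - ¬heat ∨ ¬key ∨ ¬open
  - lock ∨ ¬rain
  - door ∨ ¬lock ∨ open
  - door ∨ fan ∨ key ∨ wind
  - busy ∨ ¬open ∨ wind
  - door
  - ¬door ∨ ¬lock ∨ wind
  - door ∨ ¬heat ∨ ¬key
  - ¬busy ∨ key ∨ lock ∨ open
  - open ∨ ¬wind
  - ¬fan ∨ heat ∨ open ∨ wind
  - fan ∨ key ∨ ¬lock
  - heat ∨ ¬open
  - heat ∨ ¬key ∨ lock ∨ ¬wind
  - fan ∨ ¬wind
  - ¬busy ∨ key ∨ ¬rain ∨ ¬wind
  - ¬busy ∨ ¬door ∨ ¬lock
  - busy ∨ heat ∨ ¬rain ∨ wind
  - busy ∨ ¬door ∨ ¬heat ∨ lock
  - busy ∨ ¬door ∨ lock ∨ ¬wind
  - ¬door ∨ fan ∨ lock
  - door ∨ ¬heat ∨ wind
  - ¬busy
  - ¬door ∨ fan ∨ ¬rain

Unit clause (door) forces door = True.
Unit clause (¬busy) forces busy = False.
Set heat = True.
  then (busy ∨ ¬door ∨ ¬heat ∨ lock) forces lock = True.
  then (¬door ∨ ¬lock ∨ wind) forces wind = True.
  then (open ∨ ¬wind) forces open = True.
  then (fan ∨ ¬wind) forces fan = True.
  then (¬heat ∨ ¬key ∨ ¬open) forces key = False.
Set rain = True.
All clauses satisfied.

busy=F, heat=T, door=T, fan=T, lock=T, open=T, rain=T, key=F, wind=T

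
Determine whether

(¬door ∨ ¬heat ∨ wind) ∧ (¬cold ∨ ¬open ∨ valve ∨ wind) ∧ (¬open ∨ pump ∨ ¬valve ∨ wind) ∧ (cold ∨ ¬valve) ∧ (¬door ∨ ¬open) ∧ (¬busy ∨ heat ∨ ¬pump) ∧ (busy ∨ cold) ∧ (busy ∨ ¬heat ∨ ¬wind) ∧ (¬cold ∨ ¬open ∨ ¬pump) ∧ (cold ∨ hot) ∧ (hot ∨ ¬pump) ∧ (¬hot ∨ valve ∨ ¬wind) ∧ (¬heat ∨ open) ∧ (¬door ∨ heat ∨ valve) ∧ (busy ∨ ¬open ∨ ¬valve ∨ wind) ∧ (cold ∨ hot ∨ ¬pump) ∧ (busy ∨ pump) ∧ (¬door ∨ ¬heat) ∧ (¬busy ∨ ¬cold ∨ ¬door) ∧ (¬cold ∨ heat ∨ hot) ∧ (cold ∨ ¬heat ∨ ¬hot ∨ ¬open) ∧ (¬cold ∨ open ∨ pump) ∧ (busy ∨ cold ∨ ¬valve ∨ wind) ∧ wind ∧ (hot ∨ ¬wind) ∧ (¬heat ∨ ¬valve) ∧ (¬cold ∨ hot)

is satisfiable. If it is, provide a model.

Unit clause (wind) forces wind = True.
In (hot ∨ ¬wind) only hot is left, so hot = True.
In (¬hot ∨ valve ∨ ¬wind) only valve is left, so valve = True.
In (¬heat ∨ ¬valve) only ¬heat is left, so heat = False.
In (cold ∨ ¬valve) only cold is left, so cold = True.
Set open = True.
  then (¬door ∨ ¬open) forces door = False.
  then (¬cold ∨ ¬open ∨ ¬pump) forces pump = False.
  then (busy ∨ pump) forces busy = True.
All clauses satisfied.

wind = True, hot = True, cold = True, open = True, door = False, valve = True, pump = False, busy = True, heat = False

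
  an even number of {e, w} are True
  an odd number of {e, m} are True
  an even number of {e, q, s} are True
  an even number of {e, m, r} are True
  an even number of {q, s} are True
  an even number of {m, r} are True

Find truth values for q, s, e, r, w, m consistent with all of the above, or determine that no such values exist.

q = False, s = False, e = False, r = True, w = False, m = True

{e, w}: 0 true → even ✓
{e, m}: 1 true → odd ✓
{e, q, s}: 0 true → even ✓
{e, m, r}: 2 true → even ✓
{q, s}: 0 true → even ✓
{m, r}: 2 true → even ✓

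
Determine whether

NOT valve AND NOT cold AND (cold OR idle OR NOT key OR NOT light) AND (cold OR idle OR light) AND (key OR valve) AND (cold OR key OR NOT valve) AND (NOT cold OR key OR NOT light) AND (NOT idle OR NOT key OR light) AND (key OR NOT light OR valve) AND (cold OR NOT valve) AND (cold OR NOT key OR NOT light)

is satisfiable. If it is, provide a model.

Case cold = True:
  Clause (NOT cold) is falsified — contradiction.
Case cold = False:
  (NOT valve) forces valve = False.
  (key OR valve) forces key = True.
  (cold OR NOT key OR NOT light) forces light = False.
  (cold OR idle OR light) forces idle = True.
  Clause (NOT idle OR NOT key OR light) is falsified — contradiction.
Both cases fail, so the formula is unsatisfiable.

Unsatisfiable — no assignment works.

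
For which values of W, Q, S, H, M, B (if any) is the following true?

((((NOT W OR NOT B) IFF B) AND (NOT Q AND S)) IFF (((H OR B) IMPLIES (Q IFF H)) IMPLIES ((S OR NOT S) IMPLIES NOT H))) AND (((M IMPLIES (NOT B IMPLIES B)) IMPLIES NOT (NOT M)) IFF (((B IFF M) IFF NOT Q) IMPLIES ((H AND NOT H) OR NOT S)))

W: False, Q: True, S: False, H: True, M: True, B: True

  (((NOT W OR NOT B) IFF B) AND (NOT Q AND S)) IFF (((H OR B) IMPLIES (Q IFF H)) IMPLIES ((S OR NOT S) IMPLIES NOT H)) = True
    ((NOT W OR NOT B) IFF B) AND (NOT Q AND S) = False
      (NOT W OR NOT B) IFF B = True
        NOT W OR NOT B = True
          NOT W = True
          NOT B = False
      NOT Q AND S = False
        NOT Q = False
    ((H OR B) IMPLIES (Q IFF H)) IMPLIES ((S OR NOT S) IMPLIES NOT H) = False
      (H OR B) IMPLIES (Q IFF H) = True
        H OR B = True
        Q IFF H = True
      (S OR NOT S) IMPLIES NOT H = False
        S OR NOT S = True
          NOT S = True
        NOT H = False
  ((M IMPLIES (NOT B IMPLIES B)) IMPLIES NOT (NOT M)) IFF (((B IFF M) IFF NOT Q) IMPLIES ((H AND NOT H) OR NOT S)) = True
    (M IMPLIES (NOT B IMPLIES B)) IMPLIES NOT (NOT M) = True
      M IMPLIES (NOT B IMPLIES B) = True
        NOT B IMPLIES B = True
          NOT B = False
      NOT (NOT M) = True
        NOT M = False
    ((B IFF M) IFF NOT Q) IMPLIES ((H AND NOT H) OR NOT S) = True
      (B IFF M) IFF NOT Q = False
        B IFF M = True
        NOT Q = False
      (H AND NOT H) OR NOT S = True
        H AND NOT H = False
          NOT H = False
        NOT S = True
Both conjuncts True, so the formula holds.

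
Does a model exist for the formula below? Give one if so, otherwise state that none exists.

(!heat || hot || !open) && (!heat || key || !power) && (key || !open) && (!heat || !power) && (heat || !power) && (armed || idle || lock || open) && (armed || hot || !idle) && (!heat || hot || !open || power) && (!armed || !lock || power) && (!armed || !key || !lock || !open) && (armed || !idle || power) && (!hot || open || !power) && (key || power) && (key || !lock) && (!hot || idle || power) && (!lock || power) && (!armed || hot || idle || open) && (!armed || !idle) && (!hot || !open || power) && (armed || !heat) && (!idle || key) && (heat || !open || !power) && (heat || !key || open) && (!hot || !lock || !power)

Set armed = False.
  then (armed || !heat) forces heat = False.
  then (heat || !power) forces power = False.
  then (armed || !idle || power) forces idle = False.
  then (key || power) forces key = True.
  then (!hot || idle || power) forces hot = False.
  then (!lock || power) forces lock = False.
  then (heat || !key || open) forces open = True.
All clauses satisfied.

armed = False; key = True; heat = False; power = False; open = True; idle = False; hot = False; lock = False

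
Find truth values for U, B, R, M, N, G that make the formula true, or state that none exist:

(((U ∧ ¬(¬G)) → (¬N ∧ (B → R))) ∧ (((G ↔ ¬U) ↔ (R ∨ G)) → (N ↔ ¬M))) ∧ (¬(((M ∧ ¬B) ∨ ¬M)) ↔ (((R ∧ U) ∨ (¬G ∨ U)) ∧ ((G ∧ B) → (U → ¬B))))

U: False, B: True, R: True, M: True, N: True, G: False

  ((U ∧ ¬(¬G)) → (¬N ∧ (B → R))) ∧ (((G ↔ ¬U) ↔ (R ∨ G)) → (N ↔ ¬M)) = True
    (U ∧ ¬(¬G)) → (¬N ∧ (B → R)) = True
      U ∧ ¬(¬G) = False
        ¬(¬G) = False
          ¬G = True
      ¬N ∧ (B → R) = False
        ¬N = False
        B → R = True
    ((G ↔ ¬U) ↔ (R ∨ G)) → (N ↔ ¬M) = True
      (G ↔ ¬U) ↔ (R ∨ G) = False
        G ↔ ¬U = False
          ¬U = True
        R ∨ G = True
      N ↔ ¬M = False
        ¬M = False
  ¬(((M ∧ ¬B) ∨ ¬M)) ↔ (((R ∧ U) ∨ (¬G ∨ U)) ∧ ((G ∧ B) → (U → ¬B))) = True
    ¬(((M ∧ ¬B) ∨ ¬M)) = True
      (M ∧ ¬B) ∨ ¬M = False
        M ∧ ¬B = False
          ¬B = False
        ¬M = False
    ((R ∧ U) ∨ (¬G ∨ U)) ∧ ((G ∧ B) → (U → ¬B)) = True
      (R ∧ U) ∨ (¬G ∨ U) = True
        R ∧ U = False
        ¬G ∨ U = True
          ¬G = True
      (G ∧ B) → (U → ¬B) = True
        G ∧ B = False
        U → ¬B = True
          ¬B = False
Both conjuncts True, so the formula holds.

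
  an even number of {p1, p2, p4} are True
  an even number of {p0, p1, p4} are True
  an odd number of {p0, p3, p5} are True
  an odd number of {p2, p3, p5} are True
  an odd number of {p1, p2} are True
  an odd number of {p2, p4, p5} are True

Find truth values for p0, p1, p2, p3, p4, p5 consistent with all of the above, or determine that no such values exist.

p0: False, p1: True, p2: False, p3: True, p4: True, p5: False

{p1, p2, p4}: 2 true → even ✓
{p0, p1, p4}: 2 true → even ✓
{p0, p3, p5}: 1 true → odd ✓
{p2, p3, p5}: 1 true → odd ✓
{p1, p2}: 1 true → odd ✓
{p2, p4, p5}: 1 true → odd ✓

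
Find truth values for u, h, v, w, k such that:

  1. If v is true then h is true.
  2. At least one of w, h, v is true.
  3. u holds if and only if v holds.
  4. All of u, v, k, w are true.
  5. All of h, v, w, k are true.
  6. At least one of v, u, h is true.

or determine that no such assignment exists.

u = True, h = True, v = True, w = True, k = True

  (1) v=T ⇒ h: T ✓
  (2) {w, h, v}: 3 true — at least one ✓
  (3) u=T, v=T — same ✓
  (4) {u, v, k, w}: all 4 true ✓
  (5) {h, v, w, k}: all 4 true ✓
  (6) {v, u, h}: 3 true — at least one ✓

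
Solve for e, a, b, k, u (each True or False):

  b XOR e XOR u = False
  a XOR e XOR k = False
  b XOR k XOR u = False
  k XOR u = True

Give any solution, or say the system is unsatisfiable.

e = False; a = False; b = True; k = False; u = True

b XOR e XOR u = T XOR F XOR T = False ✓
a XOR e XOR k = F XOR F XOR F = False ✓
b XOR k XOR u = T XOR F XOR T = False ✓
k XOR u = F XOR T = True ✓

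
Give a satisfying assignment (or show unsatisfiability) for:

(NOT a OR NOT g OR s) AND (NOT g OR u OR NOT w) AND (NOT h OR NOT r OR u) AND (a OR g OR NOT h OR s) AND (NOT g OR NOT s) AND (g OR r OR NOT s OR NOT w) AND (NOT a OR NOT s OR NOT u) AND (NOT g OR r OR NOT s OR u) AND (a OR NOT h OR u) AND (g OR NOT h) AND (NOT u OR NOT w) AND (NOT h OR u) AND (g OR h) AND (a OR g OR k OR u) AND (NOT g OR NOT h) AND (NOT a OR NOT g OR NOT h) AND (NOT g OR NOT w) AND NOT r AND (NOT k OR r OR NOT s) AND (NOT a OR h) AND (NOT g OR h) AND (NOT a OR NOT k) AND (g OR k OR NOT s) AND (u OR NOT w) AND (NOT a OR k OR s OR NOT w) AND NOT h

Case h = True:
  Clause (NOT h) is falsified — contradiction.
Case h = False:
  (g OR h) forces g = True.
  Clause (NOT g OR h) is falsified — contradiction.
Both cases fail, so the formula is unsatisfiable.

Unsatisfiable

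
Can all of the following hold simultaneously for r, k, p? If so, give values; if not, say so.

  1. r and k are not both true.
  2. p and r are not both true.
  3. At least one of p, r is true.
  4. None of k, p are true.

r=T, k=F, p=F

  (1) r=T, k=F — not both ✓
  (2) p=F, r=T — not both ✓
  (3) {p, r}: 1 true — at least one ✓
  (4) {k, p}: 0 true — none ✓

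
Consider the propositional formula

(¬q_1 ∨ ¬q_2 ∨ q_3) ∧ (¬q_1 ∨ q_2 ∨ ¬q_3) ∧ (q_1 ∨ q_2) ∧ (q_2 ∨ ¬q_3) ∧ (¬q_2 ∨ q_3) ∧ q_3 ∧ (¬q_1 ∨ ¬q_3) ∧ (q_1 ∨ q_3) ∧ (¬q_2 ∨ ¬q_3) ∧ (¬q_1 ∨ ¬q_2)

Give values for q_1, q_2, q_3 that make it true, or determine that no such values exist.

No satisfying assignment exists.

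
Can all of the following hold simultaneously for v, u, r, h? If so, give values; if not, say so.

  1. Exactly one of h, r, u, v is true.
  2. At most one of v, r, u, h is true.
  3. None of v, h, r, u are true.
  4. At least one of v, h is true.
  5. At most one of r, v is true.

UNSATISFIABLE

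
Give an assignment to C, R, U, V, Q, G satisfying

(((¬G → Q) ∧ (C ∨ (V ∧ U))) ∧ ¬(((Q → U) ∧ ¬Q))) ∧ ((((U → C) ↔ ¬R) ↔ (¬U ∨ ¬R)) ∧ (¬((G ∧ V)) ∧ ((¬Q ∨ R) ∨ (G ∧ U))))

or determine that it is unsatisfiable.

C: True; R: True; U: True; V: False; Q: True; G: True

  ((¬G → Q) ∧ (C ∨ (V ∧ U))) ∧ ¬(((Q → U) ∧ ¬Q)) = True
    (¬G → Q) ∧ (C ∨ (V ∧ U)) = True
      ¬G → Q = True
        ¬G = False
      C ∨ (V ∧ U) = True
        V ∧ U = False
    ¬(((Q → U) ∧ ¬Q)) = True
      (Q → U) ∧ ¬Q = False
        Q → U = True
        ¬Q = False
  (((U → C) ↔ ¬R) ↔ (¬U ∨ ¬R)) ∧ (¬((G ∧ V)) ∧ ((¬Q ∨ R) ∨ (G ∧ U))) = True
    ((U → C) ↔ ¬R) ↔ (¬U ∨ ¬R) = True
      (U → C) ↔ ¬R = False
        U → C = True
        ¬R = False
      ¬U ∨ ¬R = False
        ¬U = False
        ¬R = False
    ¬((G ∧ V)) ∧ ((¬Q ∨ R) ∨ (G ∧ U)) = True
      ¬((G ∧ V)) = True
        G ∧ V = False
      (¬Q ∨ R) ∨ (G ∧ U) = True
        ¬Q ∨ R = True
          ¬Q = False
        G ∧ U = True
Both conjuncts True, so the formula holds.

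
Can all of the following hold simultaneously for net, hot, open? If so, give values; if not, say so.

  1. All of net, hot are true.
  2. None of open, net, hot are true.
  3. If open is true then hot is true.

Unsatisfiable

Case net = True:
  Constraint (2) is violated (net=T) — contradiction.
Case net = False:
  Constraint (1) is violated (net=F) — contradiction.
Both cases fail — unsatisfiable.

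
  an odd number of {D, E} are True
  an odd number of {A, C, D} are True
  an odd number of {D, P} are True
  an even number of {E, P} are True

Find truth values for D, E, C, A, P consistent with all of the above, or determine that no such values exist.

D = False; E = True; C = False; A = True; P = True

{D, E}: 1 true → odd ✓
{A, C, D}: 1 true → odd ✓
{D, P}: 1 true → odd ✓
{E, P}: 2 true → even ✓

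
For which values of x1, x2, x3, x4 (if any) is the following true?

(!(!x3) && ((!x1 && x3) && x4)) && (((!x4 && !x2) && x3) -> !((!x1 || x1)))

x1 = False; x2 = False; x3 = True; x4 = True

  !(!x3) && ((!x1 && x3) && x4) = True
    !(!x3) = True
      !x3 = False
    (!x1 && x3) && x4 = True
      !x1 && x3 = True
        !x1 = True
  ((!x4 && !x2) && x3) -> !((!x1 || x1)) = True
    (!x4 && !x2) && x3 = False
      !x4 && !x2 = False
        !x4 = False
        !x2 = True
    !((!x1 || x1)) = False
      !x1 || x1 = True
        !x1 = True
Both conjuncts True, so the formula holds.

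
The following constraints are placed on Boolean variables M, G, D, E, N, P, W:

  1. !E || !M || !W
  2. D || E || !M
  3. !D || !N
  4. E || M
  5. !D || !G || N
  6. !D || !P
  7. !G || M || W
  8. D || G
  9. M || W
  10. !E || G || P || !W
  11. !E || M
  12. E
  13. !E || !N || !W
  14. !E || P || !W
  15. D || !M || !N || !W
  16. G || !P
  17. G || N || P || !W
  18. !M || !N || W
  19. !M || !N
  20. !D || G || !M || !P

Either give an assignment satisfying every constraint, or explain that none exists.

M: True, G: False, D: True, E: True, N: False, P: False, W: False

Unit clause (E) forces E = True.
In (!E || M) only M is left, so M = True.
In (!M || !N) only !N is left, so N = False.
In (!E || !M || !W) only !W is left, so W = False.
Set G = False.
  then (D || G) forces D = True.
  then (G || !P) forces P = False.
All clauses satisfied.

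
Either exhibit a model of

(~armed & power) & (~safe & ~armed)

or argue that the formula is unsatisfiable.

safe: False, armed: False, power: True

  ~armed & power = True
    ~armed = True
  ~safe & ~armed = True
    ~safe = True
    ~armed = True
Both conjuncts True, so the formula holds.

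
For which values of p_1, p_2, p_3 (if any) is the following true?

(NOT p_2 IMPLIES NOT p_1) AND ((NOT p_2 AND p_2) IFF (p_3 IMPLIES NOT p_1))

p_1 = True, p_2 = True, p_3 = True

  NOT p_2 IMPLIES NOT p_1 = True
    NOT p_2 = False
    NOT p_1 = False
  (NOT p_2 AND p_2) IFF (p_3 IMPLIES NOT p_1) = True
    NOT p_2 AND p_2 = False
      NOT p_2 = False
    p_3 IMPLIES NOT p_1 = False
      NOT p_1 = False
Both conjuncts True, so the formula holds.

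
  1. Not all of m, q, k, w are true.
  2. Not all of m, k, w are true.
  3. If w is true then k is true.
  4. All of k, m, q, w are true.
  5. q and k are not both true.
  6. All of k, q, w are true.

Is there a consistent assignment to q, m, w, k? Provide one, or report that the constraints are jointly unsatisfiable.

Case q = True:
  (4) forces k = True.
  Constraint (5) is violated (q=T, k=T) — contradiction.
Case q = False:
  Constraint (4) is violated (q=F) — contradiction.
Both cases fail — unsatisfiable.

Unsatisfiable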